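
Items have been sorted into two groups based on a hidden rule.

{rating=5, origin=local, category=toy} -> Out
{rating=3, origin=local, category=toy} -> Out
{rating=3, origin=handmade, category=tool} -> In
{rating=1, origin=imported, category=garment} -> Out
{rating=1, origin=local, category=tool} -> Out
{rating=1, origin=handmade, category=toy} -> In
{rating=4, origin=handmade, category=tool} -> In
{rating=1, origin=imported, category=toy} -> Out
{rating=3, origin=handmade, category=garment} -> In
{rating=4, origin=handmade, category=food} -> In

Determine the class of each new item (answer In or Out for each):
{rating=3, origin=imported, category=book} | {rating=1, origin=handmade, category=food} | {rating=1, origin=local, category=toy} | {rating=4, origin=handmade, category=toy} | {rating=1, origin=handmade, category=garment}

Out, In, Out, In, In

The classifier is using: origin is handmade.
{rating=3, origin=imported, category=book} → origin is imported → Out. {rating=1, origin=handmade, category=food} → origin is handmade → In. {rating=1, origin=local, category=toy} → origin is local → Out. {rating=4, origin=handmade, category=toy} → origin is handmade → In. {rating=1, origin=handmade, category=garment} → origin is handmade → In.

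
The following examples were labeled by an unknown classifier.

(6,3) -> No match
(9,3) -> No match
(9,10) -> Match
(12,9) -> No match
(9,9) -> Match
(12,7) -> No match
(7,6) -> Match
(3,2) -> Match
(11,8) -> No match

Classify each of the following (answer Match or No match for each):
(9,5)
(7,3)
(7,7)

'Match' ⟺ |first − second| ≤ 1.
(9,5): No match (|9−5| = 4). (7,3): No match (|7−3| = 4). (7,7): Match (|7−7| = 0).

No match, No match, Match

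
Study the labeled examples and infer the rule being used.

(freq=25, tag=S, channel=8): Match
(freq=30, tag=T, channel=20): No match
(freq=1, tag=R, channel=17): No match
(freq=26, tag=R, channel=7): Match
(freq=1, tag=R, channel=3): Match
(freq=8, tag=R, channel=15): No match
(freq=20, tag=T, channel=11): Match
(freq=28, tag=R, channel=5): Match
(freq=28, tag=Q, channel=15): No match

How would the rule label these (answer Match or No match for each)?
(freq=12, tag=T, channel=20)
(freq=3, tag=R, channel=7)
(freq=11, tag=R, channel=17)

No match, Match, No match

The common property of the 'Match' items is: channel ≤ 11. No 'No match' item has it.
(freq=12, tag=T, channel=20) → channel = 20 → No match. (freq=3, tag=R, channel=7) → channel = 7 → Match. (freq=11, tag=R, channel=17) → channel = 17 → No match.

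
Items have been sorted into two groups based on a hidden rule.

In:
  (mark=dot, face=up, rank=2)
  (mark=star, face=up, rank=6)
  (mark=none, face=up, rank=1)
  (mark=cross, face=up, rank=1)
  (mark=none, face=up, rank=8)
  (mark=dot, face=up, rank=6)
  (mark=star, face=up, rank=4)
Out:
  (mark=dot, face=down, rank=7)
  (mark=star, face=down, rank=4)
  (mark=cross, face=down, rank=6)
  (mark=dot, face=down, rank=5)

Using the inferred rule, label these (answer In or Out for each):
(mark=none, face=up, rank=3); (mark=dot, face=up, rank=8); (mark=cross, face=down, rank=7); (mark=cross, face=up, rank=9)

Comparing the two groups points to one rule — face is up.
(mark=none, face=up, rank=3): face is up, meets the rule → In. (mark=dot, face=up, rank=8): face is up, meets the rule → In. (mark=cross, face=down, rank=7): face is down, lacks this property → Out. (mark=cross, face=up, rank=9): face is up, meets the rule → In.

In, In, Out, In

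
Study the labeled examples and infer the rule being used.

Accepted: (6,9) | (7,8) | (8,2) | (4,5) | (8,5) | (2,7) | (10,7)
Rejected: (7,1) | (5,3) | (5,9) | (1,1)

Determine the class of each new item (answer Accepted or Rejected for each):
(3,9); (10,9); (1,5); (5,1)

The common property of the 'Accepted' items is: product is even. No 'Rejected' item has it.

Rejected, Accepted, Rejected, Rejected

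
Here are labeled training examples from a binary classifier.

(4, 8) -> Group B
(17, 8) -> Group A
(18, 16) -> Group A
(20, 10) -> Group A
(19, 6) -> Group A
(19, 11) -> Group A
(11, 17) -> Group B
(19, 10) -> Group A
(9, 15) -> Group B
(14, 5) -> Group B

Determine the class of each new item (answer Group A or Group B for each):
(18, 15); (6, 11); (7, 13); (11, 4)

Group A, Group B, Group B, Group B

One predicate separates the groups cleanly: first ≥ 15.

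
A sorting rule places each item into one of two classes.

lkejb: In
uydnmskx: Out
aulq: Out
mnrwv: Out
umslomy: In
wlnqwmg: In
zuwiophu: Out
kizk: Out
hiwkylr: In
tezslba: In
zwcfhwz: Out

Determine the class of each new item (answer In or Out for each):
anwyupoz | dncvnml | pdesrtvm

Rule: odd length AND contains 'l'. This holds for each 'In' example and fails for each 'Out' one.
anwyupoz — length 8, no 'l', hence Out.
dncvnml — length 7, has 'l', hence In.
pdesrtvm — length 8, no 'l', hence Out.

Out, In, Out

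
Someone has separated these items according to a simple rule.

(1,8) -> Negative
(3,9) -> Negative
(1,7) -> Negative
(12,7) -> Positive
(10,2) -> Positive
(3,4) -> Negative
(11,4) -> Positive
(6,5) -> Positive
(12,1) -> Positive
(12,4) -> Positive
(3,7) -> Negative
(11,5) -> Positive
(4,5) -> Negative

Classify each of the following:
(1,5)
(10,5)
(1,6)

Negative, Positive, Negative

The simplest hypothesis consistent with all the labels is: first > second.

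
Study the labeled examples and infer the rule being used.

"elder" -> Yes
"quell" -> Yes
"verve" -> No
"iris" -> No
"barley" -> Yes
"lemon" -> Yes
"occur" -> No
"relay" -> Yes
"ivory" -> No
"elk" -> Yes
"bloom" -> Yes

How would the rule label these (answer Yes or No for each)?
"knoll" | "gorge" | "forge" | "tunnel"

Comparing the two groups points to one rule — contains 'l'.
Yes: "knoll", since has 'l'.
No: "gorge", since no 'l'.
No: "forge", since no 'l'.
Yes: "tunnel", since has 'l'.

Yes, No, No, Yes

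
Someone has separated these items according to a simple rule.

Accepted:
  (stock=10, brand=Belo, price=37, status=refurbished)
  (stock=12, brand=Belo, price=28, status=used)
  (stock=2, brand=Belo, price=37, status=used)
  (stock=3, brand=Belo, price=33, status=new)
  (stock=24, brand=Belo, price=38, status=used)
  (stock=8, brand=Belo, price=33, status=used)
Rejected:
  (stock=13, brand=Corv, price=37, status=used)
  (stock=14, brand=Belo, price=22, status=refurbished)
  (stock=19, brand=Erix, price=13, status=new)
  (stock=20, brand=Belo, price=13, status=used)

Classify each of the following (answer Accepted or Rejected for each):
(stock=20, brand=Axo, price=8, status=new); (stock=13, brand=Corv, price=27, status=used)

Rejected, Rejected

The common property of the 'Accepted' items is: brand is Belo AND price ≥ 28. No 'Rejected' item has it.
(stock=20, brand=Axo, price=8, status=new): brand is Axo, price = 8, lacks this property → Rejected.
(stock=13, brand=Corv, price=27, status=used): brand is Corv, price = 27, lacks this property → Rejected.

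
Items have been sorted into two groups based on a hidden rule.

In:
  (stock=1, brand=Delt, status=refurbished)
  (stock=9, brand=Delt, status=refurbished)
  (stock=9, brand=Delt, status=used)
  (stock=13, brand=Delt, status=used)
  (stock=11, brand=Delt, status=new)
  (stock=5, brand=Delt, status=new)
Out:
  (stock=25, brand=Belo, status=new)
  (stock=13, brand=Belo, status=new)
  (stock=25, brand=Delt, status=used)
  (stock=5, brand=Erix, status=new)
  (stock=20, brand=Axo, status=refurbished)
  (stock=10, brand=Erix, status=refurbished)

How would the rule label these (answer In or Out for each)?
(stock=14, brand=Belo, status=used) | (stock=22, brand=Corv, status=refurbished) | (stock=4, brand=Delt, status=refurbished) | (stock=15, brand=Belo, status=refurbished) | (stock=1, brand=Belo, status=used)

Out, Out, In, Out, Out

'In' ⟺ brand is Delt AND stock ≤ 13.
(stock=14, brand=Belo, status=used): Out (brand is Belo, stock = 14). (stock=22, brand=Corv, status=refurbished): Out (brand is Corv, stock = 22). (stock=4, brand=Delt, status=refurbished): In (brand is Delt, stock = 4). (stock=15, brand=Belo, status=refurbished): Out (brand is Belo, stock = 15). (stock=1, brand=Belo, status=used): Out (brand is Belo, stock = 1).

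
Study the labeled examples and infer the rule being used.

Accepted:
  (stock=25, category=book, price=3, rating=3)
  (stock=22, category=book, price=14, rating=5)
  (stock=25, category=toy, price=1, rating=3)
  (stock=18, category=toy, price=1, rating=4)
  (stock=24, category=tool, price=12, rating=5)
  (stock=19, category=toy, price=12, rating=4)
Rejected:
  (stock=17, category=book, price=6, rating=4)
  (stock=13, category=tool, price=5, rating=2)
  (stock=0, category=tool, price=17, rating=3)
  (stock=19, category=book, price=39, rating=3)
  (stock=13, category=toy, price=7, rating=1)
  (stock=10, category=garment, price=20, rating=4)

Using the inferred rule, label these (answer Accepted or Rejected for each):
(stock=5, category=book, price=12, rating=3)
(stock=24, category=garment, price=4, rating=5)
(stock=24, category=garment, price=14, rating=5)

The common property of the 'Accepted' items is: stock ≥ 18 AND price ≤ 14. No 'Rejected' item has it.
(stock=5, category=book, price=12, rating=3): Rejected (stock = 5, price = 12). (stock=24, category=garment, price=4, rating=5): Accepted (stock = 24, price = 4). (stock=24, category=garment, price=14, rating=5): Accepted (stock = 24, price = 14).

Rejected, Accepted, Accepted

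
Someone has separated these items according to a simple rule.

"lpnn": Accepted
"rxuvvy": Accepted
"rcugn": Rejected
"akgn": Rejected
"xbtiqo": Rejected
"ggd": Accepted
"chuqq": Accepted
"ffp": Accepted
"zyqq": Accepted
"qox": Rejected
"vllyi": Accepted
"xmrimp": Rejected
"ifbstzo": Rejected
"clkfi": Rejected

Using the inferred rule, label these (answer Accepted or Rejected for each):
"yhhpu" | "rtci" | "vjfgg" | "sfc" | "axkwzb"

The common property of the 'Accepted' items is: has a double letter. No 'Rejected' item has it.
"yhhpu": Accepted ('hh' doubled).
"rtci": Rejected (no doubled letter).
"vjfgg": Accepted ('gg' doubled).
"sfc": Rejected (no doubled letter).
"axkwzb": Rejected (no doubled letter).

Accepted, Rejected, Accepted, Rejected, Rejected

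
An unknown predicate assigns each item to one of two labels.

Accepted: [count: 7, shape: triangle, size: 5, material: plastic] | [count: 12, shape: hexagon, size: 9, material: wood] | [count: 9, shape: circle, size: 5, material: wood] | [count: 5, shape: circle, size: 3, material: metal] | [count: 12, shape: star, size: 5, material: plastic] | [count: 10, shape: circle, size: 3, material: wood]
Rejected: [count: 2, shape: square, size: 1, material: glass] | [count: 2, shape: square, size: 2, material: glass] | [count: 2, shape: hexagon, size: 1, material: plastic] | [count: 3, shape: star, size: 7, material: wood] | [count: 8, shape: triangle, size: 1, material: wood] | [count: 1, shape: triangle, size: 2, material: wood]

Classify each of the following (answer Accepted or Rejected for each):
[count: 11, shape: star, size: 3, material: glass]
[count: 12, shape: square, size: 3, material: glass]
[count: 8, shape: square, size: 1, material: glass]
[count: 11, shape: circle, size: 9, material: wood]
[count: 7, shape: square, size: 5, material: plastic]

Accepted, Accepted, Rejected, Accepted, Accepted

All 'Accepted' examples share one property — count ≥ 5 AND size ≥ 2 — and every 'Rejected' example lacks it.
[count: 11, shape: star, size: 3, material: glass]: Accepted (count = 11, size = 3).
[count: 12, shape: square, size: 3, material: glass]: Accepted (count = 12, size = 3).
[count: 8, shape: square, size: 1, material: glass]: Rejected (count = 8, size = 1).
[count: 11, shape: circle, size: 9, material: wood]: Accepted (count = 11, size = 9).
[count: 7, shape: square, size: 5, material: plastic]: Accepted (count = 7, size = 5).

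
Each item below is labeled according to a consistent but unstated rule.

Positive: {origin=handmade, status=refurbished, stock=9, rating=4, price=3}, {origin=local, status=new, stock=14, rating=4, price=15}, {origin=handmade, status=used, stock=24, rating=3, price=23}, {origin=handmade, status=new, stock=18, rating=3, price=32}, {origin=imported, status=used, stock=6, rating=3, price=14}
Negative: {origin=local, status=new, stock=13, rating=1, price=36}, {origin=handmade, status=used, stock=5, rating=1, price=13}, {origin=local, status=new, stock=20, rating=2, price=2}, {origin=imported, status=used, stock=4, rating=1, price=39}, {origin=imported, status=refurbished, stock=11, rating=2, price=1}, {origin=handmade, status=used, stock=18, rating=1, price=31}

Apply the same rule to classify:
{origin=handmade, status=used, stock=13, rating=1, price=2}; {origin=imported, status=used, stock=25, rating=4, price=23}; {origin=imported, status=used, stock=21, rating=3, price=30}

Negative, Positive, Positive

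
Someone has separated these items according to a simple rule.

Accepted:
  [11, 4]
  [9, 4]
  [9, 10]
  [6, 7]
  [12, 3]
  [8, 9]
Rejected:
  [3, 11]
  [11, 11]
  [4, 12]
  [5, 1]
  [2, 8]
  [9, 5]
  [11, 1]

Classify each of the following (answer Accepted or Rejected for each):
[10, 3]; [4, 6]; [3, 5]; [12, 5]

Accepted, Rejected, Rejected, Accepted

Every 'Accepted' example satisfies: sum is odd. None of the 'Rejected' examples do.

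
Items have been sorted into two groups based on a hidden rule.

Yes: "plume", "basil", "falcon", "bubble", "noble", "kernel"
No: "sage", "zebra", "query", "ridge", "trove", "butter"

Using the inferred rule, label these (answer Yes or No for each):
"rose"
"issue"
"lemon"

Every 'Yes' example satisfies: contains 'l'. None of the 'No' examples do.

No, No, Yes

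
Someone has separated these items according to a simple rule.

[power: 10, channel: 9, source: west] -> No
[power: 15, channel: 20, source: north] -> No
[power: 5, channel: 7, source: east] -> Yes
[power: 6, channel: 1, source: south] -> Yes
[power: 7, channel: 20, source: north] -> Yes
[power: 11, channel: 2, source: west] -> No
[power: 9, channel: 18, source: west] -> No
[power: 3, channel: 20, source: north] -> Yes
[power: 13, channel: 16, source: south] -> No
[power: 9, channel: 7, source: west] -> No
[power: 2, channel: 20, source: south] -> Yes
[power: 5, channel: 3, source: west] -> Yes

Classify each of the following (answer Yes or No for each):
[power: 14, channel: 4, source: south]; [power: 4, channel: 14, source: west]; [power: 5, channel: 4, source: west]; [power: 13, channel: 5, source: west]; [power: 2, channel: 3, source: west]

No, Yes, Yes, No, Yes

The simplest hypothesis consistent with all the labels is: power ≤ 7.
[power: 14, channel: 4, source: south]: No (power = 14). [power: 4, channel: 14, source: west]: Yes (power = 4). [power: 5, channel: 4, source: west]: Yes (power = 5). [power: 13, channel: 5, source: west]: No (power = 13). [power: 2, channel: 3, source: west]: Yes (power = 2).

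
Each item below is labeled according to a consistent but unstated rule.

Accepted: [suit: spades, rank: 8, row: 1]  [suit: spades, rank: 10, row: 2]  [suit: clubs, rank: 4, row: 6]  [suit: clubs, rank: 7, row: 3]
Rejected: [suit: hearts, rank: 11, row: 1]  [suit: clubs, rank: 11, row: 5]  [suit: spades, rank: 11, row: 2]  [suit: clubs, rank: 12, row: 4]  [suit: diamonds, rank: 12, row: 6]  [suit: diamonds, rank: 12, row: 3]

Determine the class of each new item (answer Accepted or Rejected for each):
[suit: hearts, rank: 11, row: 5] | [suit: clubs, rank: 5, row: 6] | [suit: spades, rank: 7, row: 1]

Rejected, Accepted, Accepted

The common property of the 'Accepted' items is: rank ≤ 10. No 'Rejected' item has it.
[suit: hearts, rank: 11, row: 5]: Rejected (rank = 11). [suit: clubs, rank: 5, row: 6]: Accepted (rank = 5). [suit: spades, rank: 7, row: 1]: Accepted (rank = 7).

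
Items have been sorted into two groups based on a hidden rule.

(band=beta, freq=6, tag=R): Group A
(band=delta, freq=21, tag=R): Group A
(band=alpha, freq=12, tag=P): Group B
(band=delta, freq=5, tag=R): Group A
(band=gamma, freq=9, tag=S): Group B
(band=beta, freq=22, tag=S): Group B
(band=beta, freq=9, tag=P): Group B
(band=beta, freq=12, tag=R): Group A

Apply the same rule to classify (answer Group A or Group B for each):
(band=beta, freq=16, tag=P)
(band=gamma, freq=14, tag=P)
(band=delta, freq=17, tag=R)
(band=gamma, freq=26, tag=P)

Looking at the examples, the only property every 'Group A' case has and every 'Group B' case lacks is: tag is R.

Group B, Group B, Group A, Group B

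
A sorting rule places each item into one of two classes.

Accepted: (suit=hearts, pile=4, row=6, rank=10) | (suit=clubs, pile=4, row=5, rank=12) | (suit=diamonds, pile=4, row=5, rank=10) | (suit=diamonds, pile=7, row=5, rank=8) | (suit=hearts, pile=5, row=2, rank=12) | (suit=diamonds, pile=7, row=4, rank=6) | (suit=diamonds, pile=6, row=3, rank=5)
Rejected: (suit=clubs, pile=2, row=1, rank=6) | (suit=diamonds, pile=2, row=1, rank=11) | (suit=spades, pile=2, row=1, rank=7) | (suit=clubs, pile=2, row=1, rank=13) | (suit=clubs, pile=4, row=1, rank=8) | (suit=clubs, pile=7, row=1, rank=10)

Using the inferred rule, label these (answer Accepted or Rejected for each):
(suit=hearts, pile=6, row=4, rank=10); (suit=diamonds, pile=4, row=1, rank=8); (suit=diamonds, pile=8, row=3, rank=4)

Accepted, Rejected, Accepted

The common property of the 'Accepted' items is: row ≥ 2. No 'Rejected' item has it.
(suit=hearts, pile=6, row=4, rank=10) → row = 4 → Accepted. (suit=diamonds, pile=4, row=1, rank=8) → row = 1 → Rejected. (suit=diamonds, pile=8, row=3, rank=4) → row = 3 → Accepted.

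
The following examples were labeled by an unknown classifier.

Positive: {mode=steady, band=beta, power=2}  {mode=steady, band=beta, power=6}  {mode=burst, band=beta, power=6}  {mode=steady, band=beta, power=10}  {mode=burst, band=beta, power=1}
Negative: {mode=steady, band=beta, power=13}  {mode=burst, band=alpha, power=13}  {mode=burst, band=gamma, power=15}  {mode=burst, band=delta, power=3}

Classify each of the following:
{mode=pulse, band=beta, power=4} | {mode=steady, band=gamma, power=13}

Rule: band is beta AND power ≤ 10. This holds for each 'Positive' example and fails for each 'Negative' one.

Positive, Negative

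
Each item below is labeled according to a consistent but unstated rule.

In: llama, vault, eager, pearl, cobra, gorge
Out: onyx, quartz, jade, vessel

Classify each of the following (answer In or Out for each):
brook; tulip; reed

In, In, Out

The simplest hypothesis consistent with all the labels is: odd length.
brook: In (length 5). tulip: In (length 5). reed: Out (length 4).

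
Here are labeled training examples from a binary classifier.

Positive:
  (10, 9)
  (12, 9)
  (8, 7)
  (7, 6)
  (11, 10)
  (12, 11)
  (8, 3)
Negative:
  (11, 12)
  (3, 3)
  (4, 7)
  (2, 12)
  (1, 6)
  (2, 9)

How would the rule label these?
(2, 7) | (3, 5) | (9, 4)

Negative, Negative, Positive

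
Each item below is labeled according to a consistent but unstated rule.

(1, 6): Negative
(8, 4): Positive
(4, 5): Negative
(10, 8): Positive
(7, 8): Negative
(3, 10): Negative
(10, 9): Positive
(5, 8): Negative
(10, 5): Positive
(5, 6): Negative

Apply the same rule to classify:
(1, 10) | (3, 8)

The common property of the 'Positive' items is: first > second. No 'Negative' item has it.
(1, 10) → 1 < 10 → Negative.
(3, 8) → 3 < 8 → Negative.

Negative, Negative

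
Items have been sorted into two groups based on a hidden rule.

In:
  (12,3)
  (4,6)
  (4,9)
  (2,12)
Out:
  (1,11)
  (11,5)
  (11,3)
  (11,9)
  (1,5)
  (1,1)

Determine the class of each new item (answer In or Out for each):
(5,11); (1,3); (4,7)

Out, Out, In

'In' ⟺ first is even.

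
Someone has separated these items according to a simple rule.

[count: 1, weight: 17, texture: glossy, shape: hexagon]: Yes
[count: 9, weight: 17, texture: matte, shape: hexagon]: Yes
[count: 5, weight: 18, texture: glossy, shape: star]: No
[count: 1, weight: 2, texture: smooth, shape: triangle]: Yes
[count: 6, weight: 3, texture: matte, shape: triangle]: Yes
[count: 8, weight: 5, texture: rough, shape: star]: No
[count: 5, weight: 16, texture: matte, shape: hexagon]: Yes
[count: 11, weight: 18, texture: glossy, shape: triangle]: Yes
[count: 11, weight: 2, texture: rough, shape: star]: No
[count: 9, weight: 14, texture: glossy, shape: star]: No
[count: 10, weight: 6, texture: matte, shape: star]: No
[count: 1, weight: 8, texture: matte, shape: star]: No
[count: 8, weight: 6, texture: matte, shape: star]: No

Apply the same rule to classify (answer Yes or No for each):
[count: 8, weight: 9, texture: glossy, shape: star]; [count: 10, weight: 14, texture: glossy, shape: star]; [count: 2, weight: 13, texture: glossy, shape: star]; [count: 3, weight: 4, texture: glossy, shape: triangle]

No, No, No, Yes

The common property of the 'Yes' items is: shape is not star. No 'No' item has it.
[count: 8, weight: 9, texture: glossy, shape: star] — shape is star, hence No.
[count: 10, weight: 14, texture: glossy, shape: star] — shape is star, hence No.
[count: 2, weight: 13, texture: glossy, shape: star] — shape is star, hence No.
[count: 3, weight: 4, texture: glossy, shape: triangle] — shape is triangle, hence Yes.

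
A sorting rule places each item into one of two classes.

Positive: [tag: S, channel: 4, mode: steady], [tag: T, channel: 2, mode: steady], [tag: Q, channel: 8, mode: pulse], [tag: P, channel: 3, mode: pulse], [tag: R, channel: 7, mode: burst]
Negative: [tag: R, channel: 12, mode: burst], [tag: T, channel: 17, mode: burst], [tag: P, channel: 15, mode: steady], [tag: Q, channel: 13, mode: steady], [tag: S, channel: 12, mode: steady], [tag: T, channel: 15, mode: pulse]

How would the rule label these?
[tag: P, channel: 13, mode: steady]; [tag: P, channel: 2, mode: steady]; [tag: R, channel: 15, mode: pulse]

'Positive' ⟺ channel ≤ 8.
[tag: P, channel: 13, mode: steady] — channel = 13, hence Negative.
[tag: P, channel: 2, mode: steady] — channel = 2, hence Positive.
[tag: R, channel: 15, mode: pulse] — channel = 15, hence Negative.

Negative, Positive, Negative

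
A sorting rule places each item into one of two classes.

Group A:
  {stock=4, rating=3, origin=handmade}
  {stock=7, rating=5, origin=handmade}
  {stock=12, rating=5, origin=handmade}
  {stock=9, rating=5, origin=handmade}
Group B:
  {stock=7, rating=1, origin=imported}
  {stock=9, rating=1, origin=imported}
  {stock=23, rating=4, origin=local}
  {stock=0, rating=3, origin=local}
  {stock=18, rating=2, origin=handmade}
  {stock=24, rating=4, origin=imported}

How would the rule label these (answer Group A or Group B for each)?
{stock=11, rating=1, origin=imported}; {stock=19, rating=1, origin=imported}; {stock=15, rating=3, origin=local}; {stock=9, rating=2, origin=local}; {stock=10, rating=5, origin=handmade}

Group B, Group B, Group B, Group B, Group A

The pattern is that an item is 'Group A' exactly when: origin is handmade AND rating ≥ 3.
{stock=11, rating=1, origin=imported}: origin is imported, rating = 1, does not pass → Group B.
{stock=19, rating=1, origin=imported}: origin is imported, rating = 1, does not pass → Group B.
{stock=15, rating=3, origin=local}: origin is local, rating = 3, does not pass → Group B.
{stock=9, rating=2, origin=local}: origin is local, rating = 2, does not pass → Group B.
{stock=10, rating=5, origin=handmade}: origin is handmade, rating = 5, has this property → Group A.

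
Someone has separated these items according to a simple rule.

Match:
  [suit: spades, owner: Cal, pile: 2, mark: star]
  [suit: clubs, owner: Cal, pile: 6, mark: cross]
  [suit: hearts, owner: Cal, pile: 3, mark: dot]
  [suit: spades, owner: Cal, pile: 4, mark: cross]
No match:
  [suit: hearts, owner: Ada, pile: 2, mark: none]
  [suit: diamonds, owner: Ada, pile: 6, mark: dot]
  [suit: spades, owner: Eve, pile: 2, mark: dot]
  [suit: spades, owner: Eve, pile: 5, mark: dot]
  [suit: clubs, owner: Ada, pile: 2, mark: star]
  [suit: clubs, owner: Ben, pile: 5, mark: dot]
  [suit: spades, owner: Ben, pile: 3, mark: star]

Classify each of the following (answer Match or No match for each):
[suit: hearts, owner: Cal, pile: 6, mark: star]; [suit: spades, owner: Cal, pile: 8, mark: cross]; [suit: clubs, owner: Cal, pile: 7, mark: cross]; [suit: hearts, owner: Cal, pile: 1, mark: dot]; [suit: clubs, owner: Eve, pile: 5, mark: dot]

Rule: owner is Cal. This holds for each 'Match' example and fails for each 'No match' one.
[suit: hearts, owner: Cal, pile: 6, mark: star]: owner is Cal, fits → Match. [suit: spades, owner: Cal, pile: 8, mark: cross]: owner is Cal, fits → Match. [suit: clubs, owner: Cal, pile: 7, mark: cross]: owner is Cal, fits → Match. [suit: hearts, owner: Cal, pile: 1, mark: dot]: owner is Cal, fits → Match. [suit: clubs, owner: Eve, pile: 5, mark: dot]: owner is Eve, doesn't qualify → No match.

Match, Match, Match, Match, No match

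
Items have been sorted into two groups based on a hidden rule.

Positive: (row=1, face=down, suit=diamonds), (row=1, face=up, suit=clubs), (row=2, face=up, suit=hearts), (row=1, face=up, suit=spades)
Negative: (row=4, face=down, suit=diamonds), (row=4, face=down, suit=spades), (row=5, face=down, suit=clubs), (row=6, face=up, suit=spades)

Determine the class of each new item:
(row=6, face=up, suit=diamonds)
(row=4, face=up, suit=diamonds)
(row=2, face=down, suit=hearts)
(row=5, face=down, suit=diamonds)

Negative, Negative, Positive, Negative

All 'Positive' examples share one property — row ≤ 2 — and every 'Negative' example lacks it.
(row=6, face=up, suit=diamonds): row = 6, does not satisfy this → Negative.
(row=4, face=up, suit=diamonds): row = 4, does not satisfy this → Negative.
(row=2, face=down, suit=hearts): row = 2, satisfies this → Positive.
(row=5, face=down, suit=diamonds): row = 5, does not satisfy this → Negative.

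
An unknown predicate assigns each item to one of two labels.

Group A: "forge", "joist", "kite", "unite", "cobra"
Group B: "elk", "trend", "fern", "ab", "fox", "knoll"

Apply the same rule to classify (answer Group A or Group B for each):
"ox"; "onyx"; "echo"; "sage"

Group B, Group B, Group A, Group A

'Group A' ⟺ has ≥ 2 vowels.
"ox" — 1 vowel, hence Group B.
"onyx" — 1 vowel, hence Group B.
"echo" — 2 vowels, hence Group A.
"sage" — 2 vowels, hence Group A.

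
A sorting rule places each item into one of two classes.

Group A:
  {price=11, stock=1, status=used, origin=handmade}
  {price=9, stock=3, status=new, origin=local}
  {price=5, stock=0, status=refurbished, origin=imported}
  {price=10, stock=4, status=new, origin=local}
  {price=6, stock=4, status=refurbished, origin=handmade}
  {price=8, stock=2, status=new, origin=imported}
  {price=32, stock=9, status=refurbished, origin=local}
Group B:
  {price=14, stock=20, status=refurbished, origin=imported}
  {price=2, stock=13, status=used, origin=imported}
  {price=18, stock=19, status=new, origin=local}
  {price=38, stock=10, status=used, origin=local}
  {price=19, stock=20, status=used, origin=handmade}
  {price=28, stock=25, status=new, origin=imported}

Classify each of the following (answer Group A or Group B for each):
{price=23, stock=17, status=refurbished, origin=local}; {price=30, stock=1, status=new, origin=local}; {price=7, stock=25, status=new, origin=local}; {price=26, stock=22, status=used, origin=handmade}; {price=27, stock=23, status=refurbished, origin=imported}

A rule that fits every label: stock ≤ 9 — true of each 'Group A' example, false of each 'Group B' one.
{price=23, stock=17, status=refurbished, origin=local}: stock = 17 — fails this test, so Group B. {price=30, stock=1, status=new, origin=local}: stock = 1 — passes, so Group A. {price=7, stock=25, status=new, origin=local}: stock = 25 — fails this test, so Group B. {price=26, stock=22, status=used, origin=handmade}: stock = 22 — fails this test, so Group B. {price=27, stock=23, status=refurbished, origin=imported}: stock = 23 — fails this test, so Group B.

Group B, Group A, Group B, Group B, Group B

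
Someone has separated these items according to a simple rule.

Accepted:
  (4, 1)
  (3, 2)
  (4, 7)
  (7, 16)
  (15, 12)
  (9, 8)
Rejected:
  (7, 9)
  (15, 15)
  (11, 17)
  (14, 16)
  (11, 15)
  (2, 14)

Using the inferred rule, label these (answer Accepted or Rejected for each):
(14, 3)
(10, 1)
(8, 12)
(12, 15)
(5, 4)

Every 'Accepted' example satisfies: sum is odd. None of the 'Rejected' examples do.
(14, 3) — 14+3 = 17, hence Accepted. (10, 1) — 10+1 = 11, hence Accepted. (8, 12) — 8+12 = 20, hence Rejected. (12, 15) — 12+15 = 27, hence Accepted. (5, 4) — 5+4 = 9, hence Accepted.

Accepted, Accepted, Rejected, Accepted, Accepted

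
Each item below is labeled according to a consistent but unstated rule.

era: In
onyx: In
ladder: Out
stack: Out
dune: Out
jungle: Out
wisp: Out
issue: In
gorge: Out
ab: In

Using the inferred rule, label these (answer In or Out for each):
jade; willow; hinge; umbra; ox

Out, Out, Out, In, In

The classifier is using: starts with a vowel.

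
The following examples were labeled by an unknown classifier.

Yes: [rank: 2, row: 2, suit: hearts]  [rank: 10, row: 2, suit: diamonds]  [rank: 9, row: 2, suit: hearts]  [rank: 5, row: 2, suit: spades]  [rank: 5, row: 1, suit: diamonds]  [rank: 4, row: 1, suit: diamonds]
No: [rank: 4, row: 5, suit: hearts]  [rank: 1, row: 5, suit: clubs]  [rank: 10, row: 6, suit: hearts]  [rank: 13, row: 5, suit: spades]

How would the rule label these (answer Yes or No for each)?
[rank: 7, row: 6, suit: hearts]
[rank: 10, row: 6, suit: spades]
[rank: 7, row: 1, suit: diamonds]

The common property of the 'Yes' items is: row ≤ 2. No 'No' item has it.
[rank: 7, row: 6, suit: hearts] — row = 6, hence No. [rank: 10, row: 6, suit: spades] — row = 6, hence No. [rank: 7, row: 1, suit: diamonds] — row = 1, hence Yes.

No, No, Yes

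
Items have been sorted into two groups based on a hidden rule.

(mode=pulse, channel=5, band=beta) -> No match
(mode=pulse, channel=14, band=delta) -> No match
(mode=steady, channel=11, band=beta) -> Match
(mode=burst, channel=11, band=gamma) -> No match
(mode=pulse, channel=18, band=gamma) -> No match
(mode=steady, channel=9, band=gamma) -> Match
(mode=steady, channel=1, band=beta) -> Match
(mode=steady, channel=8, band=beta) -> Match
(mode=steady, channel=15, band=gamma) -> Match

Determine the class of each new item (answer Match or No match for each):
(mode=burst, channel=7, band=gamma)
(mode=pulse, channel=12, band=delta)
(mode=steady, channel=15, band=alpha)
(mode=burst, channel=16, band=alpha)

No match, No match, Match, No match

The rule appears to be: mode is steady.
(mode=burst, channel=7, band=gamma) — mode is burst, hence No match.
(mode=pulse, channel=12, band=delta) — mode is pulse, hence No match.
(mode=steady, channel=15, band=alpha) — mode is steady, hence Match.
(mode=burst, channel=16, band=alpha) — mode is burst, hence No match.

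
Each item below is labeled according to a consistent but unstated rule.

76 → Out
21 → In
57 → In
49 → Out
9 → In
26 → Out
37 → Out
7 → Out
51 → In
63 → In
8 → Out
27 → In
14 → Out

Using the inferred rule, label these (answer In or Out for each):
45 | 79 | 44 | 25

Every 'In' example satisfies: multiple of 3. None of the 'Out' examples do.
45: 45 = 3·15 — has this property, so In.
79: 79 = 3·26 + 1 — does not pass, so Out.
44: 44 = 3·14 + 2 — does not pass, so Out.
25: 25 = 3·8 + 1 — does not pass, so Out.

In, Out, Out, Out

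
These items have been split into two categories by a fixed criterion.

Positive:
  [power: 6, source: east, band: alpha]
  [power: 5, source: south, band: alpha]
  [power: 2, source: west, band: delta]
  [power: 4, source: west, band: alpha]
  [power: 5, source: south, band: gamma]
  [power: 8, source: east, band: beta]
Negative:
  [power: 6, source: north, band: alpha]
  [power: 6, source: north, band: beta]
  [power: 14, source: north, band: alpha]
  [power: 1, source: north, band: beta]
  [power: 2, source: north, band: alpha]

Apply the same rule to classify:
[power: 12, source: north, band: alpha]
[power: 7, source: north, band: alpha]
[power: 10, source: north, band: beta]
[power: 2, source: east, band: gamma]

Comparing the two groups points to one rule — source is not north.
[power: 12, source: north, band: alpha]: source is north, fails this test → Negative.
[power: 7, source: north, band: alpha]: source is north, fails this test → Negative.
[power: 10, source: north, band: beta]: source is north, fails this test → Negative.
[power: 2, source: east, band: gamma]: source is east, checks out → Positive.

Negative, Negative, Negative, Positive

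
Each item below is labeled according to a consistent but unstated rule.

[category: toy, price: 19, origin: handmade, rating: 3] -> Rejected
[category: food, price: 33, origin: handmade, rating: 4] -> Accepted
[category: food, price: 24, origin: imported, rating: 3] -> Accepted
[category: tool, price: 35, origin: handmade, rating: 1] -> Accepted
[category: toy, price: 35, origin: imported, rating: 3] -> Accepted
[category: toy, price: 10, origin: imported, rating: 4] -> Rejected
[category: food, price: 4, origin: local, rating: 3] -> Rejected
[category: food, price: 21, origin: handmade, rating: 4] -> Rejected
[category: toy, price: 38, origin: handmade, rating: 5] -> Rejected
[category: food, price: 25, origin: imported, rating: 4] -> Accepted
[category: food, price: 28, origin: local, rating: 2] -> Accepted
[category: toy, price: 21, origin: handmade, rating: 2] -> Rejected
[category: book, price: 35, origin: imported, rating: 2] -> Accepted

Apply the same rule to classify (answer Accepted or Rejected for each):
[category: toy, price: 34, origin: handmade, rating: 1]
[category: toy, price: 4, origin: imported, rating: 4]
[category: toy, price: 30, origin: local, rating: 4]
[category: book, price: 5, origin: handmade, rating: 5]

The pattern is that an item is 'Accepted' exactly when: price ≥ 24 AND price ≤ 35.
Accepted: [category: toy, price: 34, origin: handmade, rating: 1], since price = 34.
Rejected: [category: toy, price: 4, origin: imported, rating: 4], since price = 4.
Accepted: [category: toy, price: 30, origin: local, rating: 4], since price = 30.
Rejected: [category: book, price: 5, origin: handmade, rating: 5], since price = 5.

Accepted, Rejected, Accepted, Rejected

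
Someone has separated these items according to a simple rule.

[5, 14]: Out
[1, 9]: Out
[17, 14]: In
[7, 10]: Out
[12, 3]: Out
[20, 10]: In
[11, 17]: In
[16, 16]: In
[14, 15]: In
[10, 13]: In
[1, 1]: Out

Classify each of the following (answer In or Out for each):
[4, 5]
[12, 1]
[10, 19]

One predicate separates the groups cleanly: sum ≥ 23.
[4, 5] — 4+5 = 9, hence Out. [12, 1] — 12+1 = 13, hence Out. [10, 19] — 10+19 = 29, hence In.

Out, Out, In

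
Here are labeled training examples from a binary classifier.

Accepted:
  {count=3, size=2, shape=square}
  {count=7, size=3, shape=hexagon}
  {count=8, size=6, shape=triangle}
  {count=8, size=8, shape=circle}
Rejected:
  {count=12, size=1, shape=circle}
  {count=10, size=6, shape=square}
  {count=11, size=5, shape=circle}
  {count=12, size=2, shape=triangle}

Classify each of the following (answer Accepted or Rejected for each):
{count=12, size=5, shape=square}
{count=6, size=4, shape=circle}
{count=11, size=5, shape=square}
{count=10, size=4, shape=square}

The simplest hypothesis consistent with all the labels is: count ≤ 8.
{count=12, size=5, shape=square}: count = 12, fails the rule → Rejected.
{count=6, size=4, shape=circle}: count = 6, checks out → Accepted.
{count=11, size=5, shape=square}: count = 11, fails the rule → Rejected.
{count=10, size=4, shape=square}: count = 10, fails the rule → Rejected.

Rejected, Accepted, Rejected, Rejected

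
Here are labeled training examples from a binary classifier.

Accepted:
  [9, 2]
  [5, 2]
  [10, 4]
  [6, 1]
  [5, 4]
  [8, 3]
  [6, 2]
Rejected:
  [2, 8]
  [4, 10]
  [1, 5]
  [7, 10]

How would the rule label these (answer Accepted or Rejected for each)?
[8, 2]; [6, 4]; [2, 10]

Every 'Accepted' example satisfies: first > second. None of the 'Rejected' examples do.
[8, 2]: 8 > 2, meets the rule → Accepted. [6, 4]: 6 > 4, meets the rule → Accepted. [2, 10]: 2 < 10, doesn't qualify → Rejected.

Accepted, Accepted, Rejected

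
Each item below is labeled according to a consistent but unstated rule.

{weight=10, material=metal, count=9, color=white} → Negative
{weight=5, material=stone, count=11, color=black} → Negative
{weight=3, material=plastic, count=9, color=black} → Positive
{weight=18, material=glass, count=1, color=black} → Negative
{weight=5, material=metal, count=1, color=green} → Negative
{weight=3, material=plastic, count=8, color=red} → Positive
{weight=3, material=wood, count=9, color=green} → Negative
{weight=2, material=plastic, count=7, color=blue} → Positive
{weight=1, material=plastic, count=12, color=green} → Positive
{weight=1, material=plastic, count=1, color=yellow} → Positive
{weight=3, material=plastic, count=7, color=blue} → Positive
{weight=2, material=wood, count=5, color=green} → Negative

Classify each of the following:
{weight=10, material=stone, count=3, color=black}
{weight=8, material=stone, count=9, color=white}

Negative, Negative

A rule that fits every label: material is plastic — true of each 'Positive' example, false of each 'Negative' one.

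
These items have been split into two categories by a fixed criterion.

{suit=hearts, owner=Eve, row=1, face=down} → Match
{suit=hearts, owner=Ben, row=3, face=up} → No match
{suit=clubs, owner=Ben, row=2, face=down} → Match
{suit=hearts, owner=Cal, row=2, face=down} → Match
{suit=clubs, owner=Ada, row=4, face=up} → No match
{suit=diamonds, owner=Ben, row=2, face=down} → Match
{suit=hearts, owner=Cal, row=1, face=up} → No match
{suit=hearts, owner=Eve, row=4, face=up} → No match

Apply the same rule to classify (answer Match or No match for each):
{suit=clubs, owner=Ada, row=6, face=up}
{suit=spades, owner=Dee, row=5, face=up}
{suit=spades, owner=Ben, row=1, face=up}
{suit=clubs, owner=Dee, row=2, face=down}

No match, No match, No match, Match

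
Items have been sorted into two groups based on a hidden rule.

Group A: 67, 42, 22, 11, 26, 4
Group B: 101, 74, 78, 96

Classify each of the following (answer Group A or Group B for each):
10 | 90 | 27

Every 'Group A' example satisfies: at most 67. None of the 'Group B' examples do.
Group A: 10, since 10 ≤ 67. Group B: 90, since 90 > 67. Group A: 27, since 27 ≤ 67.

Group A, Group B, Group A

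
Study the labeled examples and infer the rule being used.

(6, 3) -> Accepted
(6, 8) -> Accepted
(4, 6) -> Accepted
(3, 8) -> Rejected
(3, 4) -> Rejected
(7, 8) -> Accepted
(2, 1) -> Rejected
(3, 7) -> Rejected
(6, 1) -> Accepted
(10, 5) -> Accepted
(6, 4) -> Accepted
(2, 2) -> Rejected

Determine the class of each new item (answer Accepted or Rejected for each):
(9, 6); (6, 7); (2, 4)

Accepted, Accepted, Rejected

The pattern is that an item is 'Accepted' exactly when: first ≥ 4.
(9, 6): first 9 — satisfies this, so Accepted.
(6, 7): first 6 — satisfies this, so Accepted.
(2, 4): first 2 — doesn't match, so Rejected.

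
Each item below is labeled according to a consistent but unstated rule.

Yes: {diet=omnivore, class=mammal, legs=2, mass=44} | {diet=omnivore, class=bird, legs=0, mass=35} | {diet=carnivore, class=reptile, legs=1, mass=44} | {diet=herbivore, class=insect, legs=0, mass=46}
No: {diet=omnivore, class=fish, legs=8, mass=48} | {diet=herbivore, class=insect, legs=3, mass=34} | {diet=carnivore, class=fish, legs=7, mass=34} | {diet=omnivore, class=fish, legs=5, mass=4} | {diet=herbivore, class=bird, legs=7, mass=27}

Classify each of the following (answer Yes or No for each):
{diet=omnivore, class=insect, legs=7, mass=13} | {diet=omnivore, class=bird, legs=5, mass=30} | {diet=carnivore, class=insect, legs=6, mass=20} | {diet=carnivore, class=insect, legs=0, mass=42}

No, No, No, Yes

The classifier is using: legs ≤ 2.
{diet=omnivore, class=insect, legs=7, mass=13} → legs = 7 → No.
{diet=omnivore, class=bird, legs=5, mass=30} → legs = 5 → No.
{diet=carnivore, class=insect, legs=6, mass=20} → legs = 6 → No.
{diet=carnivore, class=insect, legs=0, mass=42} → legs = 0 → Yes.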